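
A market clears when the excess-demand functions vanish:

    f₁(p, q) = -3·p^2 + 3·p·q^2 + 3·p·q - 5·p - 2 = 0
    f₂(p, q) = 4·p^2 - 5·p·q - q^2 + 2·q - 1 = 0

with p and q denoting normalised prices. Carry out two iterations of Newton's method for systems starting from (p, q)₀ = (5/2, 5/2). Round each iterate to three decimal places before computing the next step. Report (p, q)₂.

(2.028, 1.598)

At (5/2, 5/2): F = (32.375, -8.500).
Jacobian J = [[-6·p + 3·q^2 + 3·q - 5, 6·p·q + 3·p], [8·p - 5·q, -5·p - 2·q + 2]].
At the point, J = [[6.250, 45.000], [7.500, -15.500]] (det J = -434.375).
Solving J·Δ = −F gives Δ = (-0.275, -0.681).
Then the next iterate is (p, q)₁ = (2.225, 1.819).
Round to (2.225, 1.819) and repeat: F = (6.25093, -1.10464), J = [[-2.96672, 30.95865], [8.705, -12.763]].
Δ = (-0.197, -0.221), so (p, q)₂ = (2.028, 1.598).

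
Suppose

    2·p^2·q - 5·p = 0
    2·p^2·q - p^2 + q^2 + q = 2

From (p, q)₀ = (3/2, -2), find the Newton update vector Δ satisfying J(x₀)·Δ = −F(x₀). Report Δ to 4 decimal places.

At (3/2, -2): F = (-16.5000, -11.2500).
Jacobian J = [[4·p·q - 5, 2·p^2], [4·p·q - 2·p, 2·p^2 + 2·q + 1]].
At the point, J = [[-17.0000, 4.5000], [-15.0000, 1.5000]] (det J = 42.0000).
Solving J·Δ = −F gives Δ = (-0.6161, 1.3393).

(-0.6161, 1.3393)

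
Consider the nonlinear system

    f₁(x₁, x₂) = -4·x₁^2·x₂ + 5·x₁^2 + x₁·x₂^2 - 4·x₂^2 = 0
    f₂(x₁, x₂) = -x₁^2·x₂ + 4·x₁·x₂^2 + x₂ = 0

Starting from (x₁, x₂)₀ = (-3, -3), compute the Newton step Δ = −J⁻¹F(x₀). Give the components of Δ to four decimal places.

At (-3, -3): F = (90.0000, -84.0000).
Jacobian J = [[-8·x₁·x₂ + 10·x₁ + x₂^2, -4·x₁^2 + 2·x₁·x₂ - 8·x₂], [-2·x₁·x₂ + 4·x₂^2, -x₁^2 + 8·x₁·x₂ + 1]].
At the point, J = [[-93.0000, 6.0000], [18.0000, 64.0000]] (det J = -6060.0000).
Solving J·Δ = −F gives Δ = (1.0337, 1.0218).

(1.0337, 1.0218)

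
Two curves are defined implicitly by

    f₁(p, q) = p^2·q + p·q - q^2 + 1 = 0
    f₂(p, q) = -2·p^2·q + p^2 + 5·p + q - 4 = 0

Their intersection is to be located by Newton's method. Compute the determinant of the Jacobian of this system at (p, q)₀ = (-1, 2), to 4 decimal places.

46.0000

J = [[2·p·q + q, p^2 + p - 2·q], [-4·p·q + 2·p + 5, -2·p^2 + 1]].
At the point, J = [[-2.0000, -4.0000], [11.0000, -1.0000]].
det J = 46.0000.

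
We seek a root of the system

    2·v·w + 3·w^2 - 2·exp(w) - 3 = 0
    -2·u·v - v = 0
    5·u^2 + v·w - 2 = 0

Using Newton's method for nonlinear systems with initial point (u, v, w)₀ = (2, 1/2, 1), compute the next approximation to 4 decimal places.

At (2, 1/2, 1): F = (-4.436564, -2.5000, 18.5000).
Jacobian J = [[0, 2·w, 2·v + 6·w - 2·exp(w)], [-2·v, -2·u - 1, 0], [10·u, w, v]].
At the point, J = [[0.0000, 2.0000, 1.563436], [-1.0000, -5.0000, 0.0000], [20.0000, 1.0000, 0.5000]] (det J = 155.780198).
Solving J·Δ = −F gives Δ = (-0.9905, -0.3019, 3.2239).
Then the next iterate is (u, v, w)₁ = (1.0095, 0.1981, 4.2239).

(1.0095, 0.1981, 4.2239)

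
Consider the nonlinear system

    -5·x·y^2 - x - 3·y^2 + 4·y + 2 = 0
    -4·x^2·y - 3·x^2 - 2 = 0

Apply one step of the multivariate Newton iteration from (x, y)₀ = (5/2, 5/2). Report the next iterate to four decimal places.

At (5/2, 5/2): F = (-87.3750, -83.2500).
Jacobian J = [[-5·y^2 - 1, -10·x·y - 6·y + 4], [-8·x·y - 6·x, -4·x^2]].
At the point, J = [[-32.2500, -73.5000], [-65.0000, -25.0000]] (det J = -3971.2500).
Solving J·Δ = −F gives Δ = (-0.9907, -0.7541).
Then the next iterate is (x, y)₁ = (1.5093, 1.7459).

(1.5093, 1.7459)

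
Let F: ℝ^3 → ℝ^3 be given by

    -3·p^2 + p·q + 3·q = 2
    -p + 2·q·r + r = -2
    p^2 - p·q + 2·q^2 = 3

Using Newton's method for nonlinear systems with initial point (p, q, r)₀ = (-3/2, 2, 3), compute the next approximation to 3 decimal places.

(-0.875, 1.250, 0.325)

At (-3/2, 2, 3): F = (-5.750, 18.500, 10.250).
Jacobian J = [[-6·p + q, p + 3, 0], [-1, 2·r, 2·q + 1], [2·p - q, -p + 4·q, 0]].
At the point, J = [[11.000, 1.500, 0.000], [-1.000, 6.000, 5.000], [-5.000, 9.500, 0.000]] (det J = -560.000).
Solving J·Δ = −F gives Δ = (0.625, -0.750, -2.675).
Then the next iterate is (p, q, r)₁ = (-0.875, 1.250, 0.325).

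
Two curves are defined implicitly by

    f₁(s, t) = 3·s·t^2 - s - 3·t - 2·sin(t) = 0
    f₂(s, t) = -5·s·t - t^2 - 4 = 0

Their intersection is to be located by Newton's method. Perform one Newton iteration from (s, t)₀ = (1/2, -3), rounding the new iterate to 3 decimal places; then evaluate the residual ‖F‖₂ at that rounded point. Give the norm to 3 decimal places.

At (1/2, -3): F = (22.28224, -5.500).
Jacobian J = [[3·t^2 - 1, 6·s·t - 2·cos(t) - 3], [-5·t, -5·s - 2·t]].
At the point, J = [[26.000, -10.02002], [15.000, 3.500]] (det J = 241.30023).
Solving J·Δ = −F gives Δ = (-0.095, 1.978).
Then the next iterate is (s, t)₁ = (0.405, -1.022).
Re-evaluating at (0.405, -1.022): F = (5.63635, -2.97493), so ‖F‖₂ = 6.373.

6.373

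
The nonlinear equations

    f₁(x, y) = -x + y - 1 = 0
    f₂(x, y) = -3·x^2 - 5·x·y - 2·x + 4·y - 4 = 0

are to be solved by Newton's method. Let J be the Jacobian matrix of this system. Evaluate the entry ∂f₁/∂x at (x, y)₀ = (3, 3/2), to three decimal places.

∂f₁/∂x = -1.
At (3, 3/2) this is -1.000.

-1.000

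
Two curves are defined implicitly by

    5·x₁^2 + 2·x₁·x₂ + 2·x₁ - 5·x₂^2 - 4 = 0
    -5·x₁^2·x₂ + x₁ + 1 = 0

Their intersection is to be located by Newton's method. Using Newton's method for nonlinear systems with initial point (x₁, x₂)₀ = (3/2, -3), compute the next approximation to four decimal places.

(1.0712, -1.5313)

At (3/2, -3): F = (-43.7500, 36.2500).
Jacobian J = [[10·x₁ + 2·x₂ + 2, 2·x₁ - 10·x₂], [-10·x₁·x₂ + 1, -5·x₁^2]].
At the point, J = [[11.0000, 33.0000], [46.0000, -11.2500]] (det J = -1641.7500).
Solving J·Δ = −F gives Δ = (-0.4288, 1.4687).
Then the next iterate is (x₁, x₂)₁ = (1.0712, -1.5313).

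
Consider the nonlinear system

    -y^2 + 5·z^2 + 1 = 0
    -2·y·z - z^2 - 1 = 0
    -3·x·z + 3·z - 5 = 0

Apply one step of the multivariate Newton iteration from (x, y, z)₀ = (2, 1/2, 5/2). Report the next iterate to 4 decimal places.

(0.8517, 0.1050, 1.2042)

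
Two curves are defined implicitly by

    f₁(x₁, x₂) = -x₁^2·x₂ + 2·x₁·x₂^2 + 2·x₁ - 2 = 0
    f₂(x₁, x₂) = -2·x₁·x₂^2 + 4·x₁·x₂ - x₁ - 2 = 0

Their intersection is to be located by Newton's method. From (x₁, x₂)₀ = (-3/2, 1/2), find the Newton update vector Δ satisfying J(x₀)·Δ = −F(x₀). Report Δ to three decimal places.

(0.660, -0.807)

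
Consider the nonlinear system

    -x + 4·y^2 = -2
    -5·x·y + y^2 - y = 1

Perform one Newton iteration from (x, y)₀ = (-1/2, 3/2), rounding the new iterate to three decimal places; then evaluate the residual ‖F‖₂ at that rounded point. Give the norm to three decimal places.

3.766

At (-1/2, 3/2): F = (11.500, 3.500).
Jacobian J = [[-1, 8·y], [-5·y, -5·x + 2·y - 1]].
At the point, J = [[-1.000, 12.000], [-7.500, 4.500]] (det J = 85.500).
Solving J·Δ = −F gives Δ = (-0.114, -0.968).
Then the next iterate is (x, y)₁ = (-0.614, 0.532).
Re-evaluating at (-0.614, 0.532): F = (3.74610, 0.38426), so ‖F‖₂ = 3.766.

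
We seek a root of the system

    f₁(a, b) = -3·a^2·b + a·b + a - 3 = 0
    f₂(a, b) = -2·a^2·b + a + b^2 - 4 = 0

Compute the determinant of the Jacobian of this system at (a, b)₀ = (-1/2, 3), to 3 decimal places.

J = [[-6·a·b + b + 1, -3·a^2 + a], [-4·a·b + 1, -2·a^2 + 2·b]].
At the point, J = [[13.000, -1.250], [7.000, 5.500]].
det J = 80.250.

80.250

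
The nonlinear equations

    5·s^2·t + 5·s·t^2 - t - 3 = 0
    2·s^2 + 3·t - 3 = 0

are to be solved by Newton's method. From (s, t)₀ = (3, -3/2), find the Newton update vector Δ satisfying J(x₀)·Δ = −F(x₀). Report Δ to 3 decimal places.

(-1.067, 0.769)

At (3, -3/2): F = (-35.250, 10.500).
Jacobian J = [[10·s·t + 5·t^2, 5·s^2 + 10·s·t - 1], [4·s, 3]].
At the point, J = [[-33.750, -1.000], [12.000, 3.000]] (det J = -89.250).
Solving J·Δ = −F gives Δ = (-1.067, 0.769).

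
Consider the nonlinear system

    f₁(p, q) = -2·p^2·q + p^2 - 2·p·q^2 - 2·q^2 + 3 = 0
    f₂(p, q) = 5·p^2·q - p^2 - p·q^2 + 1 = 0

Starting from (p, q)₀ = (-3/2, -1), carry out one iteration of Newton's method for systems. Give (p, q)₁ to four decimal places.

At (-3/2, -1): F = (10.7500, -11.0000).
Jacobian J = [[-4·p·q + 2·p - 2·q^2, -2·p^2 - 4·p·q - 4·q], [10·p·q - 2·p - q^2, 5·p^2 - 2·p·q]].
At the point, J = [[-11.0000, -6.5000], [17.0000, 8.2500]] (det J = 19.7500).
Solving J·Δ = −F gives Δ = (-0.8703, 3.1266).
Then the next iterate is (p, q)₁ = (-2.3703, 2.1266).

(-2.3703, 2.1266)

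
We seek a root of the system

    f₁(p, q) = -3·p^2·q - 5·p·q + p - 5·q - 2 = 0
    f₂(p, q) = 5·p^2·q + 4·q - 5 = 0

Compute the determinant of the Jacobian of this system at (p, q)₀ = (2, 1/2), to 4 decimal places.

90.0000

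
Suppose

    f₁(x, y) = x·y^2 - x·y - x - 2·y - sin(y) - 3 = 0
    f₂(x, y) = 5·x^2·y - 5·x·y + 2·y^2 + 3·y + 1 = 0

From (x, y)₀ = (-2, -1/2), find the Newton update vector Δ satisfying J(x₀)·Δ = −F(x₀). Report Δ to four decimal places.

At (-2, -1/2): F = (-1.020574, -15.0000).
Jacobian J = [[y^2 - y - 1, 2·x·y - x - cos(y) - 2], [10·x·y - 5·y, 5·x^2 - 5·x + 4·y + 3]].
At the point, J = [[-0.2500, 1.122417], [12.5000, 31.0000]] (det J = -21.780218).
Solving J·Δ = −F gives Δ = (-0.6796, 0.7579).

(-0.6796, 0.7579)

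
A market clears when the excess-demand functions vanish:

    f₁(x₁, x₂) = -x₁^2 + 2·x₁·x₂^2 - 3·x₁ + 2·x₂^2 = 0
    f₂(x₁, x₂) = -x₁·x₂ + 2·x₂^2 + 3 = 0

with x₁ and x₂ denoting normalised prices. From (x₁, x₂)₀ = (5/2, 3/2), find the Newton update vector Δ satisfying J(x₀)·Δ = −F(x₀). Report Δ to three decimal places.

(3.727, 0.526)

At (5/2, 3/2): F = (2.000, 3.750).
Jacobian J = [[-2·x₁ + 2·x₂^2 - 3, 4·x₁·x₂ + 4·x₂], [-x₂, -x₁ + 4·x₂]].
At the point, J = [[-3.500, 21.000], [-1.500, 3.500]] (det J = 19.250).
Solving J·Δ = −F gives Δ = (3.727, 0.526).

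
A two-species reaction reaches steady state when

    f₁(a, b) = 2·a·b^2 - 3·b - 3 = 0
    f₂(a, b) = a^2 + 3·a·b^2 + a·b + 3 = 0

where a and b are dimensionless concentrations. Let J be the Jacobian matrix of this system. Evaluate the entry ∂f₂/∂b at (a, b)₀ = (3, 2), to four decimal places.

39.0000

∂f₂/∂b = 6·a·b + a.
At (3, 2) this is 39.0000.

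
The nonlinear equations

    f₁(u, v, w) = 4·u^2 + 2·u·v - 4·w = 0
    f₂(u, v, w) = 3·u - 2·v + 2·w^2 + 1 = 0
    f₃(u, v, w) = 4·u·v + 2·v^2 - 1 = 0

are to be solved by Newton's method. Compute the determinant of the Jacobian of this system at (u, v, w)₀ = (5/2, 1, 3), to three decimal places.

-3656.000

J = [[8·u + 2·v, 2·u, -4], [3, -2, 4·w], [4·v, 4·u + 4·v, 0]].
At the point, J = [[22.000, 5.000, -4.000], [3.000, -2.000, 12.000], [4.000, 14.000, 0.000]].
det J = -3656.000.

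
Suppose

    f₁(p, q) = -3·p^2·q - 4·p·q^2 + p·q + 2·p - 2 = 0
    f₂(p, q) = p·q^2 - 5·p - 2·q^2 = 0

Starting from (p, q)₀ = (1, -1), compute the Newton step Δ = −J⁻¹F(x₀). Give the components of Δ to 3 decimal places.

(-1.067, 0.867)

At (1, -1): F = (-2.000, -6.000).
Jacobian J = [[-6·p·q - 4·q^2 + q + 2, -3·p^2 - 8·p·q + p], [q^2 - 5, 2·p·q - 4·q]].
At the point, J = [[3.000, 6.000], [-4.000, 2.000]] (det J = 30.000).
Solving J·Δ = −F gives Δ = (-1.067, 0.867).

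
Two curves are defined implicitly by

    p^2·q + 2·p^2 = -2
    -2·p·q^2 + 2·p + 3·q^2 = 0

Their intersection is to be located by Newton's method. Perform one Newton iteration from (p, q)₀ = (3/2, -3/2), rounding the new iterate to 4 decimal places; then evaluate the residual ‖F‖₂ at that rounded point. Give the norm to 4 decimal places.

29.1445

At (3/2, -3/2): F = (3.1250, 3.0000).
Jacobian J = [[2·p·q + 4·p, p^2], [-2·q^2 + 2, -4·p·q + 6·q]].
At the point, J = [[1.5000, 2.2500], [-2.5000, 0.0000]] (det J = 5.6250).
Solving J·Δ = −F gives Δ = (1.2000, -2.1889).
Then the next iterate is (p, q)₁ = (2.7000, -3.6889).
Re-evaluating at (2.7000, -3.6889): F = (-10.312081, -27.259160), so ‖F‖₂ = 29.1445.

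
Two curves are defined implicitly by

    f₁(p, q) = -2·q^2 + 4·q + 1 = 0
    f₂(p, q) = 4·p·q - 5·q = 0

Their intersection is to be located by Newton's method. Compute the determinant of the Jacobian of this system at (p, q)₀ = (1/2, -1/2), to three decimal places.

12.000

J = [[0, -4·q + 4], [4·q, 4·p - 5]].
At the point, J = [[0.000, 6.000], [-2.000, -3.000]].
det J = 12.000.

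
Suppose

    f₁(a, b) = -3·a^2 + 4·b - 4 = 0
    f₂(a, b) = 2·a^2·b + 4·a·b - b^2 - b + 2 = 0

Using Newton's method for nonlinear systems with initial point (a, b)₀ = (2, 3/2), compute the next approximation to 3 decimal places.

(1.032, 1.097)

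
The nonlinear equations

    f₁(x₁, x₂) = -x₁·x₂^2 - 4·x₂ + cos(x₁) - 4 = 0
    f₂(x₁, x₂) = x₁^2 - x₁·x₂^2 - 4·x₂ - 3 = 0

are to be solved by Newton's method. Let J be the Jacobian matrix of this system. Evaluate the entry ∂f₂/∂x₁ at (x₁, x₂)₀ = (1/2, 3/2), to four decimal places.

∂f₂/∂x₁ = 2·x₁ - x₂^2.
At (1/2, 3/2) this is -1.2500.

-1.2500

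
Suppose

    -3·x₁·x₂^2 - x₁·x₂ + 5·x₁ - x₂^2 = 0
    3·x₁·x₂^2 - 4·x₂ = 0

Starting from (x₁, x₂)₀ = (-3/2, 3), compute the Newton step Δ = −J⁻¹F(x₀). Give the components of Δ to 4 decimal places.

(-1.7776, -3.2418)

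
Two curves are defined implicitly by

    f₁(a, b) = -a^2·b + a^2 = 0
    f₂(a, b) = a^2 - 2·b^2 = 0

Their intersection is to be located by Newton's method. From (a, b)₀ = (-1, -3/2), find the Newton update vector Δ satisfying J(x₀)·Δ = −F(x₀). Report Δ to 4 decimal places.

(0.3594, 0.7031)

At (-1, -3/2): F = (2.5000, -3.5000).
Jacobian J = [[-2·a·b + 2·a, -a^2], [2·a, -4·b]].
At the point, J = [[-5.0000, -1.0000], [-2.0000, 6.0000]] (det J = -32.0000).
Solving J·Δ = −F gives Δ = (0.3594, 0.7031).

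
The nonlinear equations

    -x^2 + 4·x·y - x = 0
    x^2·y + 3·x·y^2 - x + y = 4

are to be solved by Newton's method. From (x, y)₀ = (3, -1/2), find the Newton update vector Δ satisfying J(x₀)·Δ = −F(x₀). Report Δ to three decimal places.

(-3.300, -0.975)

At (3, -1/2): F = (-18.000, -9.750).
Jacobian J = [[-2·x + 4·y - 1, 4·x], [2·x·y + 3·y^2 - 1, x^2 + 6·x·y + 1]].
At the point, J = [[-9.000, 12.000], [-3.250, 1.000]] (det J = 30.000).
Solving J·Δ = −F gives Δ = (-3.300, -0.975).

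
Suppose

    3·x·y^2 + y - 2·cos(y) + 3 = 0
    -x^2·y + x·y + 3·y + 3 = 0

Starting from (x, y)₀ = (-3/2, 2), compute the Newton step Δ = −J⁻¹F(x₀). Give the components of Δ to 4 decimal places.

(-0.2837, -1.0257)

At (-3/2, 2): F = (-12.167706, 1.5000).
Jacobian J = [[3·y^2, 6·x·y + 2·sin(y) + 1], [-2·x·y + y, -x^2 + x + 3]].
At the point, J = [[12.0000, -15.181405], [8.0000, -0.7500]] (det J = 112.451241).
Solving J·Δ = −F gives Δ = (-0.2837, -1.0257).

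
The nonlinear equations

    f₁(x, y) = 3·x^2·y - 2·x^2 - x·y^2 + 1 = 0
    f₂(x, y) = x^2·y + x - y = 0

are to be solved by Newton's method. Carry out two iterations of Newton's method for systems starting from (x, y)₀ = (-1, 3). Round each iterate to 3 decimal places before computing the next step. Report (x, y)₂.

At (-1, 3): F = (17.000, -1.000).
Jacobian J = [[6·x·y - 4·x - y^2, 3·x^2 - 2·x·y], [2·x·y + 1, x^2 - 1]].
At the point, J = [[-23.000, 9.000], [-5.000, 0.000]] (det J = 45.000).
Solving J·Δ = −F gives Δ = (-0.200, -2.400).
Then the next iterate is (x, y)₁ = (-1.200, 0.600).
Round to (-1.200, 0.600) and repeat: F = (1.144, -0.936), J = [[0.120, 5.760], [-0.440, 0.440]].
Δ = (-2.278, -0.151), so (x, y)₂ = (-3.478, 0.449).

(-3.478, 0.449)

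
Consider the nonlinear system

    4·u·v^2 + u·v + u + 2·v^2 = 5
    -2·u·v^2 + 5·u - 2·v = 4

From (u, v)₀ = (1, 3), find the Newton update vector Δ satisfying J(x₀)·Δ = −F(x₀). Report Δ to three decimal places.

(1.380, -2.924)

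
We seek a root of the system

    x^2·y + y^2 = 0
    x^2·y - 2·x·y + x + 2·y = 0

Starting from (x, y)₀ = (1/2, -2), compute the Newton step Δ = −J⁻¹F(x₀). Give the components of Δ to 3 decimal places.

At (1/2, -2): F = (3.500, -2.000).
Jacobian J = [[2·x·y, x^2 + 2·y], [2·x·y - 2·y + 1, x^2 - 2·x + 2]].
At the point, J = [[-2.000, -3.750], [3.000, 1.250]] (det J = 8.750).
Solving J·Δ = −F gives Δ = (0.357, 0.743).

(0.357, 0.743)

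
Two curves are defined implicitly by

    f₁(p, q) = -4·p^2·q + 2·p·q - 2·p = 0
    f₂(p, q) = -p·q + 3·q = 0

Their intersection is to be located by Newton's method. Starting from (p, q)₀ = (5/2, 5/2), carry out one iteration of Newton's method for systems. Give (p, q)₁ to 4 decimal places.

At (5/2, 5/2): F = (-55.0000, 1.2500).
Jacobian J = [[-8·p·q + 2·q - 2, -4·p^2 + 2·p], [-q, -p + 3]].
At the point, J = [[-47.0000, -20.0000], [-2.5000, 0.5000]] (det J = -73.5000).
Solving J·Δ = −F gives Δ = (-0.0340, -2.6701).
Then the next iterate is (p, q)₁ = (2.4660, -0.1701).

(2.4660, -0.1701)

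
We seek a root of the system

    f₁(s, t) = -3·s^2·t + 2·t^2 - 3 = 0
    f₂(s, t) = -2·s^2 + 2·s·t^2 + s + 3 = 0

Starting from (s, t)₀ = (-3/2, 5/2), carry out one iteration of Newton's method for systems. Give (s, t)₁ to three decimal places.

At (-3/2, 5/2): F = (-7.375, -21.750).
Jacobian J = [[-6·s·t, -3·s^2 + 4·t], [-4·s + 2·t^2 + 1, 4·s·t]].
At the point, J = [[22.500, 3.250], [19.500, -15.000]] (det J = -400.875).
Solving J·Δ = −F gives Δ = (0.452, -0.862).
Then the next iterate is (s, t)₁ = (-1.048, 1.638).

(-1.048, 1.638)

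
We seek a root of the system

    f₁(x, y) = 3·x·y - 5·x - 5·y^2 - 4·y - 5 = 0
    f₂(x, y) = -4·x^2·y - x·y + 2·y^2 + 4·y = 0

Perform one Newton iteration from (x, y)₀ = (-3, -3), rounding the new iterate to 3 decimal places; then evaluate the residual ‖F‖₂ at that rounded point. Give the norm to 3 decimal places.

30.000

At (-3, -3): F = (4.000, 105.000).
Jacobian J = [[3·y - 5, 3·x - 10·y - 4], [-8·x·y - y, -4·x^2 - x + 4·y + 4]].
At the point, J = [[-14.000, 17.000], [-69.000, -41.000]] (det J = 1747.000).
Solving J·Δ = −F gives Δ = (1.116, 0.683).
Then the next iterate is (x, y)₁ = (-1.884, -2.317).
Re-evaluating at (-1.884, -2.317): F = (-0.05876, 30.00011), so ‖F‖₂ = 30.000.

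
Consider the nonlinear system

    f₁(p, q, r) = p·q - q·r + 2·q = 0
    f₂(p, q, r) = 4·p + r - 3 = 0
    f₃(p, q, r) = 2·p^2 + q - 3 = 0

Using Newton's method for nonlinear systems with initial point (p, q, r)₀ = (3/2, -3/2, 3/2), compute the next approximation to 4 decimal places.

At (3/2, -3/2, 3/2): F = (-3.0000, 4.5000, 0.0000).
Jacobian J = [[q, p - r + 2, -q], [4, 0, 1], [4·p, 1, 0]].
At the point, J = [[-1.5000, 2.0000, 1.5000], [4.0000, 0.0000, 1.0000], [6.0000, 1.0000, 0.0000]] (det J = 19.5000).
Solving J·Δ = −F gives Δ = (-0.5000, 3.0000, -2.5000).
Then the next iterate is (p, q, r)₁ = (1.0000, 1.5000, -1.0000).

(1.0000, 1.5000, -1.0000)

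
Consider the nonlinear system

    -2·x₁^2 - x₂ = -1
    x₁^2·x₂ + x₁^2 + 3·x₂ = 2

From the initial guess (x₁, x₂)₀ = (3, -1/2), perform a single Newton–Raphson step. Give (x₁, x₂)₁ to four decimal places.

(1.6028, -0.2340)

At (3, -1/2): F = (-16.5000, 1.0000).
Jacobian J = [[-4·x₁, -1], [2·x₁·x₂ + 2·x₁, x₁^2 + 3]].
At the point, J = [[-12.0000, -1.0000], [3.0000, 12.0000]] (det J = -141.0000).
Solving J·Δ = −F gives Δ = (-1.3972, 0.2660).
Then the next iterate is (x₁, x₂)₁ = (1.6028, -0.2340).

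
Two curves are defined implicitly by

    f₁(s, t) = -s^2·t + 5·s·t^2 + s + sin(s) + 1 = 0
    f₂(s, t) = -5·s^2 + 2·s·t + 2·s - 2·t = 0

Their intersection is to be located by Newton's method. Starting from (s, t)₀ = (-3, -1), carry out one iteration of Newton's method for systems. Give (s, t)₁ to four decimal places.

(-1.4437, -0.5390)

At (-3, -1): F = (-8.141120, -43.0000).
Jacobian J = [[-2·s·t + 5·t^2 + cos(s) + 1, -s^2 + 10·s·t], [-10·s + 2·t + 2, 2·s - 2]].
At the point, J = [[-0.989992, 21.0000], [30.0000, -8.0000]] (det J = -622.080060).
Solving J·Δ = −F gives Δ = (1.5563, 0.4610).
Then the next iterate is (s, t)₁ = (-1.4437, -0.5390).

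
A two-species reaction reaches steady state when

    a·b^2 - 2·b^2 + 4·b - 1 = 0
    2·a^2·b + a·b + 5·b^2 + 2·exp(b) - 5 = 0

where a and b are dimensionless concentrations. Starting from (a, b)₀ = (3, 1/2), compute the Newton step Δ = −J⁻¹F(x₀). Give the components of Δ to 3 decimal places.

(-0.541, -0.223)

At (3, 1/2): F = (1.250, 10.04744).
Jacobian J = [[b^2, 2·a·b - 4·b + 4], [4·a·b + b, 2·a^2 + a + 10·b + 2·exp(b)]].
At the point, J = [[0.250, 5.000], [6.500, 29.29744]] (det J = -25.17564).
Solving J·Δ = −F gives Δ = (-0.541, -0.223).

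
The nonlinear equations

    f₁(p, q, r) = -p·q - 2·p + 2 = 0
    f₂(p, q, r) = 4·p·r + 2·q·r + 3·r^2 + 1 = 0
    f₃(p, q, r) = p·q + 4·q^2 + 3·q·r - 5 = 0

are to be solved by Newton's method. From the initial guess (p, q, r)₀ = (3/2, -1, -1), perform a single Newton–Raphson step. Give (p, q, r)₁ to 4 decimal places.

(1.6786, -0.7857, -1.5714)

At (3/2, -1, -1): F = (0.5000, 0.0000, 0.5000).
Jacobian J = [[-q - 2, -p, 0], [4·r, 2·r, 4·p + 2·q + 6·r], [q, p + 8·q + 3·r, 3·q]].
At the point, J = [[-1.0000, -1.5000, 0.0000], [-4.0000, -2.0000, -2.0000], [-1.0000, -9.5000, -3.0000]] (det J = 28.0000).
Solving J·Δ = −F gives Δ = (0.1786, 0.2143, -0.5714).
Then the next iterate is (p, q, r)₁ = (1.6786, -0.7857, -1.5714).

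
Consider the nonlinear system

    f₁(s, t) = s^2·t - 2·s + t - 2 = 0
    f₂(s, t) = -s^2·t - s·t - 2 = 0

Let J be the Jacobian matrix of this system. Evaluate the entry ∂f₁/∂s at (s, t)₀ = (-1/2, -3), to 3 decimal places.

1.000

∂f₁/∂s = 2·s·t - 2.
At (-1/2, -3) this is 1.000.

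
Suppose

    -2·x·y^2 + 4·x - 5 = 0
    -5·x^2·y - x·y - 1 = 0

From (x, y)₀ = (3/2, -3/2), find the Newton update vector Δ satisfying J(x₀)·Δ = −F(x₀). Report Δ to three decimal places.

(-0.428, 0.615)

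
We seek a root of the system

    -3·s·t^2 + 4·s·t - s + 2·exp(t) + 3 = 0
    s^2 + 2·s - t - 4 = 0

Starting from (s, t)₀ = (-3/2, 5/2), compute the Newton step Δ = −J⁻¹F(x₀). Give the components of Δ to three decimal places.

(-5.024, -2.226)

At (-3/2, 5/2): F = (41.98999, -7.250).
Jacobian J = [[-3·t^2 + 4·t - 1, -6·s·t + 4·s + 2·exp(t)], [2·s + 2, -1]].
At the point, J = [[-9.750, 40.86499], [-1.000, -1.000]] (det J = 50.61499).
Solving J·Δ = −F gives Δ = (-5.024, -2.226).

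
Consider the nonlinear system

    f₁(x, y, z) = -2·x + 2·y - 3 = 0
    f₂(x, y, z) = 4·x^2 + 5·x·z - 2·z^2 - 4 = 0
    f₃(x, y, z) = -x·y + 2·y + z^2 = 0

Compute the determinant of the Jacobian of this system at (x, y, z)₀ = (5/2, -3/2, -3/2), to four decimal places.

J = [[-2, 2, 0], [8·x + 5·z, 0, 5·x - 4·z], [-y, -x + 2, 2·z]].
At the point, J = [[-2.0000, 2.0000, 0.0000], [12.5000, 0.0000, 18.5000], [1.5000, -0.5000, -3.0000]].
det J = 112.0000.

112.0000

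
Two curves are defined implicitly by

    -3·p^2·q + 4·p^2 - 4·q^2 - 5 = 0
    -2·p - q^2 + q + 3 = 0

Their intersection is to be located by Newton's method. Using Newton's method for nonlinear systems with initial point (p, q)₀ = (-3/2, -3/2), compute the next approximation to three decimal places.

(-1.405, -2.015)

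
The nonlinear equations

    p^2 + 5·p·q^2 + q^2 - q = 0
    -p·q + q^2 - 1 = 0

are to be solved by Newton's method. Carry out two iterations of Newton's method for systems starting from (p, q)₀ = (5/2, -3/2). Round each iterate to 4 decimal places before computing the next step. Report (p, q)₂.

At (5/2, -3/2): F = (38.1250, 5.0000).
Jacobian J = [[2·p + 5·q^2, 10·p·q + 2·q - 1], [-q, -p + 2·q]].
At the point, J = [[16.2500, -41.5000], [1.5000, -5.5000]] (det J = -27.1250).
Solving J·Δ = −F gives Δ = (-0.0806, 0.8871).
Then the next iterate is (p, q)₁ = (2.4194, -0.6129).
Round to (2.4194, -0.6129) and repeat: F = (11.386237, 0.858497), J = [[6.717032, -17.054303], [0.6129, -3.6452]].
Δ = (-1.9144, -0.0864), so (p, q)₂ = (0.5050, -0.6993).

(0.5050, -0.6993)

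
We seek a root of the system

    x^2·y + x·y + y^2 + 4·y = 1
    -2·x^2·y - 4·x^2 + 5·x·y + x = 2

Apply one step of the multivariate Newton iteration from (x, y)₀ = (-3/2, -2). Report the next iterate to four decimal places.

(0.1818, -2.3030)

At (-3/2, -2): F = (-6.5000, 11.5000).
Jacobian J = [[2·x·y + y, x^2 + x + 2·y + 4], [-4·x·y - 8·x + 5·y + 1, -2·x^2 + 5·x]].
At the point, J = [[4.0000, 0.7500], [-9.0000, -12.0000]] (det J = -41.2500).
Solving J·Δ = −F gives Δ = (1.6818, -0.3030).
Then the next iterate is (x, y)₁ = (0.1818, -2.3030).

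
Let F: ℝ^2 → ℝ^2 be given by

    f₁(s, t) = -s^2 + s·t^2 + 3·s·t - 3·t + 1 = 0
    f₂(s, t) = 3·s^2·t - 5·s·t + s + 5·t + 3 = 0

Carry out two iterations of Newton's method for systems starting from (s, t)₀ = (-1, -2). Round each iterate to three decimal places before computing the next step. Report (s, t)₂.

At (-1, -2): F = (8.000, -24.000).
Jacobian J = [[-2·s + t^2 + 3·t, 2·s·t + 3·s - 3], [6·s·t - 5·t + 1, 3·s^2 - 5·s + 5]].
At the point, J = [[0.000, -2.000], [23.000, 13.000]] (det J = 46.000).
Solving J·Δ = −F gives Δ = (-1.217, 4.000).
Then the next iterate is (s, t)₁ = (-2.217, 2.000).
Round to (-2.217, 2.000) and repeat: F = (-32.08509, 62.44353), J = [[14.434, -18.519], [-35.604, 30.83027]].
Δ = (0.780, -1.125), so (s, t)₂ = (-1.437, 0.875).

(-1.437, 0.875)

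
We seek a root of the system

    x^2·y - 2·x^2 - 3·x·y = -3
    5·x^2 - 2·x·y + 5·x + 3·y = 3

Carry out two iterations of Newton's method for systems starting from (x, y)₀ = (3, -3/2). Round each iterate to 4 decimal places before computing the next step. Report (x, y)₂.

At (3, -3/2): F = (-15.0000, 61.5000).
Jacobian J = [[2·x·y - 4·x - 3·y, x^2 - 3·x], [10·x - 2·y + 5, -2·x + 3]].
At the point, J = [[-16.5000, 0.0000], [38.0000, -3.0000]] (det J = 49.5000).
Solving J·Δ = −F gives Δ = (-0.9091, 8.9848).
Then the next iterate is (x, y)₁ = (2.0909, 7.4848).
Round to (2.0909, 7.4848) and repeat: F = (-19.971112, 20.468277), J = [[0.481937, -1.900837], [10.9394, -1.1818]].
Δ = (-3.0907, -11.2901), so (x, y)₂ = (-0.9998, -3.8053).

(-0.9998, -3.8053)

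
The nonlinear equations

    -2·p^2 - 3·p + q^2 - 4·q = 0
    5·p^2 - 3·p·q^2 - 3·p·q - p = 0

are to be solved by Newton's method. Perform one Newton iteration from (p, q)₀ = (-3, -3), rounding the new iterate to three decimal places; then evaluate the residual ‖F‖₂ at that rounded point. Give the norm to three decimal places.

At (-3, -3): F = (12.000, 102.000).
Jacobian J = [[-4·p - 3, 2·q - 4], [10·p - 3·q^2 - 3·q - 1, -6·p·q - 3·p]].
At the point, J = [[9.000, -10.000], [-49.000, -45.000]] (det J = -895.000).
Solving J·Δ = −F gives Δ = (0.536, 1.683).
Then the next iterate is (p, q)₁ = (-2.464, -1.317).
Re-evaluating at (-2.464, -1.317): F = (2.25190, 35.90656), so ‖F‖₂ = 35.977.

35.977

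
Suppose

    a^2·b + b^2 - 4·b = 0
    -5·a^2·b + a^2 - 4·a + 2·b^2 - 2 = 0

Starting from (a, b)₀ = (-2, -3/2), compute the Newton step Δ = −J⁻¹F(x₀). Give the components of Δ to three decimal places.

(0.278, 1.306)

At (-2, -3/2): F = (2.250, 44.500).
Jacobian J = [[2·a·b, a^2 + 2·b - 4], [-10·a·b + 2·a - 4, -5·a^2 + 4·b]].
At the point, J = [[6.000, -3.000], [-38.000, -26.000]] (det J = -270.000).
Solving J·Δ = −F gives Δ = (0.278, 1.306).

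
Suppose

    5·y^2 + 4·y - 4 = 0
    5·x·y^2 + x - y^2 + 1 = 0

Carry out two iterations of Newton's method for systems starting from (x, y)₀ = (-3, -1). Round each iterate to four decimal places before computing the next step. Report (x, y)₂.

(0.4453, -1.3864)

At (-3, -1): F = (-3.0000, -18.0000).
Jacobian J = [[0, 10·y + 4], [5·y^2 + 1, 10·x·y - 2·y]].
At the point, J = [[0.0000, -6.0000], [6.0000, 32.0000]] (det J = 36.0000).
Solving J·Δ = −F gives Δ = (5.6667, -0.5000).
Then the next iterate is (x, y)₁ = (2.6667, -1.5000).
Round to (2.6667, -1.5000) and repeat: F = (1.2500, 31.417075), J = [[0.0000, -11.0000], [12.2500, -37.0005]].
Δ = (-2.2214, 0.1136), so (x, y)₂ = (0.4453, -1.3864).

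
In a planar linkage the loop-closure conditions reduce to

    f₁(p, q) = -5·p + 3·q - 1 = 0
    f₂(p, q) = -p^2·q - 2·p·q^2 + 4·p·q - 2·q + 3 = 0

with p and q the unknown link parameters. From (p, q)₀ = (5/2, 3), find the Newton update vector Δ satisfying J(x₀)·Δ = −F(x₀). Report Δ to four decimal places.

(-1.1622, -0.4370)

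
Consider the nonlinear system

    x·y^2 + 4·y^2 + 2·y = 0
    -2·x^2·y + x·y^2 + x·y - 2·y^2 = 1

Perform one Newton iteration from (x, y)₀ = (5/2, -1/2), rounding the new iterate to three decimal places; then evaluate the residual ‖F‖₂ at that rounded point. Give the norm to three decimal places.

0.995

At (5/2, -1/2): F = (0.625, 4.125).
Jacobian J = [[y^2, 2·x·y + 8·y + 2], [-4·x·y + y^2 + y, -2·x^2 + 2·x·y + x - 4·y]].
At the point, J = [[0.250, -4.500], [4.750, -10.500]] (det J = 18.750).
Solving J·Δ = −F gives Δ = (-0.640, 0.103).
Then the next iterate is (x, y)₁ = (1.860, -0.397).
Re-evaluating at (1.860, -0.397): F = (0.12959, 0.98644), so ‖F‖₂ = 0.995.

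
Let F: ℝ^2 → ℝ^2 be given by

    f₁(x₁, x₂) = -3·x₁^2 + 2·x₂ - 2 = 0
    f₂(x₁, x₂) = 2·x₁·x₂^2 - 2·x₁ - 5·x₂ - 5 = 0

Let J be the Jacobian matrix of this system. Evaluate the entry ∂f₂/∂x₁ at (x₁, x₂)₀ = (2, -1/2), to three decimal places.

∂f₂/∂x₁ = 2·x₂^2 - 2.
At (2, -1/2) this is -1.500.

-1.500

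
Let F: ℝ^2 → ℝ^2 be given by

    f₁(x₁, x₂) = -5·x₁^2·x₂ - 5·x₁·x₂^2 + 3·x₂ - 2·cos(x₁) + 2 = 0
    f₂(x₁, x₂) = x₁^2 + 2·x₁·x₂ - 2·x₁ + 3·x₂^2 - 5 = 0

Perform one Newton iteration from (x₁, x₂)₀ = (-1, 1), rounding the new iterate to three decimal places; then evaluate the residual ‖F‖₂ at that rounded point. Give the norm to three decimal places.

2.553

At (-1, 1): F = (3.91940, -1.000).
Jacobian J = [[-10·x₁·x₂ - 5·x₂^2 + 2·sin(x₁), -5·x₁^2 - 10·x₁·x₂ + 3], [2·x₁ + 2·x₂ - 2, 2·x₁ + 6·x₂]].
At the point, J = [[3.31706, 8.000], [-2.000, 4.000]] (det J = 29.26823).
Solving J·Δ = −F gives Δ = (-0.809, -0.154).
Then the next iterate is (x₁, x₂)₁ = (-1.809, 0.846).
Re-evaluating at (-1.809, 0.846): F = (-2.35903, 0.97680), so ‖F‖₂ = 2.553.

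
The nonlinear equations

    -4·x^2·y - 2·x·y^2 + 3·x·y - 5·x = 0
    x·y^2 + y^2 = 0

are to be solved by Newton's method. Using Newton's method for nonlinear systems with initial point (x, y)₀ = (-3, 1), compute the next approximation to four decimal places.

(-2.3617, 0.6596)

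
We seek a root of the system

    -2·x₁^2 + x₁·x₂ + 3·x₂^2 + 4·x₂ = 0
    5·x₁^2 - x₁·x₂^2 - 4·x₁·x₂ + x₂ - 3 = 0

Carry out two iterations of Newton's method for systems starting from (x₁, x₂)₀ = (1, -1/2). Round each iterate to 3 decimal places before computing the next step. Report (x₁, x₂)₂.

(0.098, 0.466)

At (1, -1/2): F = (-3.750, 3.250).
Jacobian J = [[-4·x₁ + x₂, x₁ + 6·x₂ + 4], [10·x₁ - x₂^2 - 4·x₂, -2·x₁·x₂ - 4·x₁ + 1]].
At the point, J = [[-4.500, 2.000], [11.750, -2.000]] (det J = -14.500).
Solving J·Δ = −F gives Δ = (0.069, 2.030).
Then the next iterate is (x₁, x₂)₁ = (1.069, 1.530).
Round to (1.069, 1.530) and repeat: F = (12.49275, -4.80090), J = [[-2.746, 14.249], [2.22910, -6.54714]].
Δ = (-0.971, -1.064), so (x₁, x₂)₂ = (0.098, 0.466).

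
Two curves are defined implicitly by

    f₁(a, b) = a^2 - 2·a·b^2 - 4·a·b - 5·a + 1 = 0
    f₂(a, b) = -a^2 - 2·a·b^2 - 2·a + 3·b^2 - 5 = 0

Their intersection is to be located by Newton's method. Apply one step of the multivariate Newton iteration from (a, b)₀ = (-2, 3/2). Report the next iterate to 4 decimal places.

(-0.4951, 1.1672)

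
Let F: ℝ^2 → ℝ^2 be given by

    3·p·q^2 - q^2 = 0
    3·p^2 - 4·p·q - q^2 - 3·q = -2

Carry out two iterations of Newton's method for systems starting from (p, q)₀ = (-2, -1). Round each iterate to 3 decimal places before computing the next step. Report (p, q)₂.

At (-2, -1): F = (-7.000, 8.000).
Jacobian J = [[3·q^2, 6·p·q - 2·q], [6·p - 4·q, -4·p - 2·q - 3]].
At the point, J = [[3.000, 14.000], [-8.000, 7.000]] (det J = 133.000).
Solving J·Δ = −F gives Δ = (1.211, 0.241).
Then the next iterate is (p, q)₁ = (-0.789, -0.759).
Round to (-0.789, -0.759) and repeat: F = (-1.93966, 3.17308), J = [[1.72824, 5.11111], [-1.698, 1.674]].
Δ = (1.682, -0.189), so (p, q)₂ = (0.893, -0.948).

(0.893, -0.948)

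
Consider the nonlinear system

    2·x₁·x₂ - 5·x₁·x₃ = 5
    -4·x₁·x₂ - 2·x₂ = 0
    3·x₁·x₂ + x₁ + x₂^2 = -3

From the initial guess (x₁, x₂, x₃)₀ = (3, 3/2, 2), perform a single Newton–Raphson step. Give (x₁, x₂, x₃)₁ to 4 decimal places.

At (3, 3/2, 2): F = (-26.0000, -21.0000, 21.7500).
Jacobian J = [[2·x₂ - 5·x₃, 2·x₁, -5·x₁], [-4·x₂, -4·x₁ - 2, 0], [3·x₂ + 1, 3·x₁ + 2·x₂, 0]].
At the point, J = [[-7.0000, 6.0000, -15.0000], [-6.0000, -14.0000, 0.0000], [5.5000, 12.0000, 0.0000]] (det J = -75.0000).
Solving J·Δ = −F gives Δ = (-10.5000, 3.0000, 4.3667).
Then the next iterate is (x₁, x₂, x₃)₁ = (-7.5000, 4.5000, 6.3667).

(-7.5000, 4.5000, 6.3667)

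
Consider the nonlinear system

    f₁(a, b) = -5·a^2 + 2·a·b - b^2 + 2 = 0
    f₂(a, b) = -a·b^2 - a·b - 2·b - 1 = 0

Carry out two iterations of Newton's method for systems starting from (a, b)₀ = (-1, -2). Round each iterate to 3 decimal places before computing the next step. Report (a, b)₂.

(-0.730, -0.663)

At (-1, -2): F = (-3.000, 5.000).
Jacobian J = [[-10·a + 2·b, 2·a - 2·b], [-b^2 - b, -2·a·b - a - 2]].
At the point, J = [[6.000, 2.000], [-2.000, -5.000]] (det J = -26.000).
Solving J·Δ = −F gives Δ = (0.192, 0.923).
Then the next iterate is (a, b)₁ = (-0.808, -1.077).
Round to (-0.808, -1.077) and repeat: F = (-0.68382, 1.22101), J = [[5.926, 0.538], [-0.08293, -2.93243]].
Δ = (0.078, 0.414), so (a, b)₂ = (-0.730, -0.663).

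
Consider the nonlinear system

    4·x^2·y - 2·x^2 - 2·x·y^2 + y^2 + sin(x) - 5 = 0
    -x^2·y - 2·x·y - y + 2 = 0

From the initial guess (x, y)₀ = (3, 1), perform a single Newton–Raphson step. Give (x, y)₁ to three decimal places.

(-0.661, 1.956)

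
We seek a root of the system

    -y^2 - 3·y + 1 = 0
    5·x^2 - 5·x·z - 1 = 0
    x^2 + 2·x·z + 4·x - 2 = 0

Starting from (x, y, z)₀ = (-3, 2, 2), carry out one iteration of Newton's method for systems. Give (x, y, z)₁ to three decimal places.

At (-3, 2, 2): F = (-9.000, 74.000, -17.000).
Jacobian J = [[0, -2·y - 3, 0], [10·x - 5·z, 0, -5·x], [2·x + 2·z + 4, 0, 2·x]].
At the point, J = [[0.000, -7.000, 0.000], [-40.000, 0.000, 15.000], [2.000, 0.000, -6.000]] (det J = 1470.000).
Solving J·Δ = −F gives Δ = (0.900, -1.286, -2.533).
Then the next iterate is (x, y, z)₁ = (-2.100, 0.714, -0.533).

(-2.100, 0.714, -0.533)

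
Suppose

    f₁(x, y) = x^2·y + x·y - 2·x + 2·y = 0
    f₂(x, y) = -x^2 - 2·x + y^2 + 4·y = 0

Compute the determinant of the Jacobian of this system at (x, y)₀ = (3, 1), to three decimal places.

J = [[2·x·y + y - 2, x^2 + x + 2], [-2·x - 2, 2·y + 4]].
At the point, J = [[5.000, 14.000], [-8.000, 6.000]].
det J = 142.000.

142.000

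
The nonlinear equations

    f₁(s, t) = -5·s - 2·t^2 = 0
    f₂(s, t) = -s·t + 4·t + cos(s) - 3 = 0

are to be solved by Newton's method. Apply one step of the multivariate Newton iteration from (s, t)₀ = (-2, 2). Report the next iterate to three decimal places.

At (-2, 2): F = (2.000, 8.58385).
Jacobian J = [[-5, -4·t], [-t - sin(s), -s + 4]].
At the point, J = [[-5.000, -8.000], [-1.09070, 6.000]] (det J = -38.72562).
Solving J·Δ = −F gives Δ = (2.083, -1.052).
Then the next iterate is (s, t)₁ = (0.083, 0.948).

(0.083, 0.948)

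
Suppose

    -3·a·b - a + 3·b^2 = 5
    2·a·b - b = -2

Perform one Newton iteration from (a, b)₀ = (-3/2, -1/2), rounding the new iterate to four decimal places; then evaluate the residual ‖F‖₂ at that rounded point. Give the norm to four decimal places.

698.1690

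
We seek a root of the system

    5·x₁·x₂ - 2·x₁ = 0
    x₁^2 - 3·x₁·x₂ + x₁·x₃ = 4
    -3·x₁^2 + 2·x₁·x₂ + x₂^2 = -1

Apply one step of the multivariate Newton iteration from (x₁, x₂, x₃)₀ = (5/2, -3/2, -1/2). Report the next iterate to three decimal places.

(1.335, -0.485, 1.838)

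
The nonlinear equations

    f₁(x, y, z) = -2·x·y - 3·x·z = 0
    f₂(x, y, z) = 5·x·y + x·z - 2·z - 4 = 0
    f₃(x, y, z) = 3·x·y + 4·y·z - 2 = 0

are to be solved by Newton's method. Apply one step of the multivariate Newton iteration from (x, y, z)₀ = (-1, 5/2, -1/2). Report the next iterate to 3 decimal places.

At (-1, 5/2, -1/2): F = (3.500, -15.000, -14.500).
Jacobian J = [[-2·y - 3·z, -2·x, -3·x], [5·y + z, 5·x, x - 2], [3·y, 3·x + 4·z, 4·y]].
At the point, J = [[-3.500, 2.000, 3.000], [12.000, -5.000, -3.000], [7.500, -5.000, 10.000]] (det J = -125.000).
Solving J·Δ = −F gives Δ = (1.336, -0.048, 0.424).
Then the next iterate is (x, y, z)₁ = (0.336, 2.452, -0.076).

(0.336, 2.452, -0.076)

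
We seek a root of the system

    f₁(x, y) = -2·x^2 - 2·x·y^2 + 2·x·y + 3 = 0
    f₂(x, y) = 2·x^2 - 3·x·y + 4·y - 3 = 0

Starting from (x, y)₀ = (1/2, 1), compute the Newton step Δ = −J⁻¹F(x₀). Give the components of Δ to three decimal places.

(1.042, 0.417)

At (1/2, 1): F = (2.500, 0.000).
Jacobian J = [[-4·x - 2·y^2 + 2·y, -4·x·y + 2·x], [4·x - 3·y, -3·x + 4]].
At the point, J = [[-2.000, -1.000], [-1.000, 2.500]] (det J = -6.000).
Solving J·Δ = −F gives Δ = (1.042, 0.417).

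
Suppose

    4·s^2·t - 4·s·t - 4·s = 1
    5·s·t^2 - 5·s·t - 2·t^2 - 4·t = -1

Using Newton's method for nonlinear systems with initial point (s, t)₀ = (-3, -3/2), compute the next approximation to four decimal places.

At (-3, -3/2): F = (-61.0000, -53.7500).
Jacobian J = [[8·s·t - 4·t - 4, 4·s^2 - 4·s], [5·t^2 - 5·t, 10·s·t - 5·s - 4·t - 4]].
At the point, J = [[38.0000, 48.0000], [18.7500, 62.0000]] (det J = 1456.0000).
Solving J·Δ = −F gives Δ = (0.8255, 0.6173).
Then the next iterate is (s, t)₁ = (-2.1745, -0.8827).

(-2.1745, -0.8827)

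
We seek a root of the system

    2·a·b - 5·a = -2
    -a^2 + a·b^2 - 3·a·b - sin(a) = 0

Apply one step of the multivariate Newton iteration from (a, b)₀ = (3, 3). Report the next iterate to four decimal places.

At (3, 3): F = (5.0000, -9.141120).
Jacobian J = [[2·b - 5, 2·a], [-2·a + b^2 - 3·b - cos(a), 2·a·b - 3·a]].
At the point, J = [[1.0000, 6.0000], [-5.010008, 9.0000]] (det J = 39.060045).
Solving J·Δ = −F gives Δ = (-2.5562, -0.4073).
Then the next iterate is (a, b)₁ = (0.4438, 2.5927).

(0.4438, 2.5927)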